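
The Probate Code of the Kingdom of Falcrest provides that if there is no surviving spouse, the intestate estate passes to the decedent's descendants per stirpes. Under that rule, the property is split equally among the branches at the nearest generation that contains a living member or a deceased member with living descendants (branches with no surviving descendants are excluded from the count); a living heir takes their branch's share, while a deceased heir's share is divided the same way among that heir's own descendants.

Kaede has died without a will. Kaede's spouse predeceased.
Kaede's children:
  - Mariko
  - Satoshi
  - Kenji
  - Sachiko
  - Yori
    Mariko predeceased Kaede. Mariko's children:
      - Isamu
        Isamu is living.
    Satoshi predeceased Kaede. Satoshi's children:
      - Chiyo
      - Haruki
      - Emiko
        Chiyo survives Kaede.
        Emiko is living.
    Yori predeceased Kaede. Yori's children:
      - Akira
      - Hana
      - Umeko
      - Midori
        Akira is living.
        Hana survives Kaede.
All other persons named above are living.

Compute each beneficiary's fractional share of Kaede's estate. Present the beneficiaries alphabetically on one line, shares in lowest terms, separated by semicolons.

Akira 1/20; Chiyo 1/15; Emiko 1/15; Hana 1/20; Haruki 1/15; Isamu 1/5; Kenji 1/5; Midori 1/20; Sachiko 1/5; Umeko 1/20

There is no surviving spouse, so the entire estate passes to Kaede's descendants per stirpes.
The estate is divided into 5 equal shares of 1/5 among Mariko, Satoshi, Kenji, Sachiko, Yori.
Mariko predeceased; the 1/5 allotted to Mariko's branch passes to Mariko's issue by representation.
Isamu is the sole taker at this level and receives the full 1/5.
Satoshi predeceased; the 1/5 allotted to Satoshi's branch passes to Satoshi's issue by representation.
The 1/5 is divided into 3 equal shares of 1/15 among Chiyo, Haruki, Emiko.
Chiyo is living and takes 1/15.
Haruki is living and takes 1/15.
Emiko is living and takes 1/15.
Kenji is living and takes 1/5.
Sachiko is living and takes 1/5.
Yori predeceased; the 1/5 allotted to Yori's branch passes to Yori's issue by representation.
The 1/5 is divided into 4 equal shares of 1/20 among Akira, Hana, Umeko, Midori.
Akira is living and takes 1/20.
Hana is living and takes 1/20.
Umeko is living and takes 1/20.
Midori is living and takes 1/20.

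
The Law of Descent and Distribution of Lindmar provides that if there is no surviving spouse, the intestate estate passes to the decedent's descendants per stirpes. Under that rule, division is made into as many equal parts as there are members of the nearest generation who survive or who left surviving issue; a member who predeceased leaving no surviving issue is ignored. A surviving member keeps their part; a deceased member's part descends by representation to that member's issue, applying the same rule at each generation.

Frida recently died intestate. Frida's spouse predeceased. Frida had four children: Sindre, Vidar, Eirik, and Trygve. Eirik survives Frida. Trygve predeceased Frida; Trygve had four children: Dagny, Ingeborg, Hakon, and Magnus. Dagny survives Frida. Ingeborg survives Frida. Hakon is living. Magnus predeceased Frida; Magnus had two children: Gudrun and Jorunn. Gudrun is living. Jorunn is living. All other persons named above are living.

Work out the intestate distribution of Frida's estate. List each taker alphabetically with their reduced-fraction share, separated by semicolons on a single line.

There is no surviving spouse, so the entire estate passes to Frida's descendants per stirpes.
The estate is divided into 4 equal shares of 1/4 among Sindre, Vidar, Eirik, Trygve.
Sindre is living and takes 1/4.
Vidar is living and takes 1/4.
Eirik is living and takes 1/4.
Trygve predeceased; the 1/4 allotted to Trygve's branch passes to Trygve's issue by representation.
The 1/4 is divided into 4 equal shares of 1/16 among Dagny, Ingeborg, Hakon, Magnus.
Dagny is living and takes 1/16.
Ingeborg is living and takes 1/16.
Hakon is living and takes 1/16.
Magnus predeceased; the 1/16 allotted to Magnus's branch passes to Magnus's issue by representation.
The 1/16 is divided into 2 equal shares of 1/32 among Gudrun, Jorunn.
Gudrun is living and takes 1/32.
Jorunn is living and takes 1/32.

Dagny 1/16; Eirik 1/4; Gudrun 1/32; Hakon 1/16; Ingeborg 1/16; Jorunn 1/32; Sindre 1/4; Vidar 1/4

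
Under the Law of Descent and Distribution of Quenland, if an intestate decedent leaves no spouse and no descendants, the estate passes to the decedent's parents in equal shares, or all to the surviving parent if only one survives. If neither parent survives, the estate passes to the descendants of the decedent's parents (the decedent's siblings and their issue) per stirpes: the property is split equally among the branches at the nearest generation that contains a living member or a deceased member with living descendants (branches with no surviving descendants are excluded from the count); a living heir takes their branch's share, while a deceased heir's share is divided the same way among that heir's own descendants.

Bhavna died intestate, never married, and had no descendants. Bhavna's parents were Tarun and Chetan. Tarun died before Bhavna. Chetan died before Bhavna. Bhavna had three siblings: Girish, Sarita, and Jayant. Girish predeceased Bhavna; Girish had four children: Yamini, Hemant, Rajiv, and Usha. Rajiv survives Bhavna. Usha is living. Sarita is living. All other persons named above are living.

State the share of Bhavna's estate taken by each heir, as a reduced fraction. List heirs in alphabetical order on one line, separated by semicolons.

Hemant 1/12; Jayant 1/3; Rajiv 1/12; Sarita 1/3; Usha 1/12; Yamini 1/12

Neither parent survives and there are no descendants, so the estate passes to Bhavna's siblings and their issue per stirpes.
The estate is divided into 3 equal shares of 1/3 among Girish, Sarita, Jayant.
Girish predeceased; the 1/3 allotted to Girish's branch passes to Girish's issue by representation.
The 1/3 is divided into 4 equal shares of 1/12 among Yamini, Hemant, Rajiv, Usha.
Yamini is living and takes 1/12.
Hemant is living and takes 1/12.
Rajiv is living and takes 1/12.
Usha is living and takes 1/12.
Sarita is living and takes 1/3.
Jayant is living and takes 1/3.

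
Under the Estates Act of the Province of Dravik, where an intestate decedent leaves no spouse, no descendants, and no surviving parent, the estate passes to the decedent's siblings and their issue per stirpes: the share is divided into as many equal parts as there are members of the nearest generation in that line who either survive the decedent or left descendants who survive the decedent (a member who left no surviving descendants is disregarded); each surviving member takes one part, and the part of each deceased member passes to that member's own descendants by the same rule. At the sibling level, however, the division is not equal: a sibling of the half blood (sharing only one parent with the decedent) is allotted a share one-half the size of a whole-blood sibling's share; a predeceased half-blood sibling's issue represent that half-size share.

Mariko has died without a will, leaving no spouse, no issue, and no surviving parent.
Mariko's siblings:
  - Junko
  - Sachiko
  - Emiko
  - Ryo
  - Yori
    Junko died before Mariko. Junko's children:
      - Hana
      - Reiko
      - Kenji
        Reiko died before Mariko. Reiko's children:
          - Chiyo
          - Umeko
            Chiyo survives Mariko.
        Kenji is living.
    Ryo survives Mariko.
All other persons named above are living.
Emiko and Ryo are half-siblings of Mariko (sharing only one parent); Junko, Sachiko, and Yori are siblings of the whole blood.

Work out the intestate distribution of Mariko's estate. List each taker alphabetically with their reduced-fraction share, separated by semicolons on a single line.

Chiyo 1/24; Emiko 1/8; Hana 1/12; Kenji 1/12; Ryo 1/8; Sachiko 1/4; Umeko 1/24; Yori 1/4

No spouse, descendants, or parent survives, so the estate passes to Mariko's siblings per stirpes.
Half-blood siblings count for one-half the weight of whole-blood siblings at the initial division.
Dividing 1 in proportion to weights (total weight 4): Junko (weight 1) → 1/4; Sachiko (weight 1) → 1/4; Emiko (weight 1/2) → 1/8; Ryo (weight 1/2) → 1/8; Yori (weight 1) → 1/4.
Junko predeceased; the 1/4 allotted to Junko's branch passes to Junko's issue by representation.
The 1/4 is divided into 3 equal shares of 1/12 among Hana, Reiko, Kenji.
Hana is living and takes 1/12.
Reiko predeceased; the 1/12 allotted to Reiko's branch passes to Reiko's issue by representation.
The 1/12 is divided into 2 equal shares of 1/24 among Chiyo, Umeko.
Chiyo is living and takes 1/24.
Umeko is living and takes 1/24.
Kenji is living and takes 1/12.
Sachiko is living and takes 1/4.
Emiko is living and takes 1/8.
Ryo is living and takes 1/8.
Yori is living and takes 1/4.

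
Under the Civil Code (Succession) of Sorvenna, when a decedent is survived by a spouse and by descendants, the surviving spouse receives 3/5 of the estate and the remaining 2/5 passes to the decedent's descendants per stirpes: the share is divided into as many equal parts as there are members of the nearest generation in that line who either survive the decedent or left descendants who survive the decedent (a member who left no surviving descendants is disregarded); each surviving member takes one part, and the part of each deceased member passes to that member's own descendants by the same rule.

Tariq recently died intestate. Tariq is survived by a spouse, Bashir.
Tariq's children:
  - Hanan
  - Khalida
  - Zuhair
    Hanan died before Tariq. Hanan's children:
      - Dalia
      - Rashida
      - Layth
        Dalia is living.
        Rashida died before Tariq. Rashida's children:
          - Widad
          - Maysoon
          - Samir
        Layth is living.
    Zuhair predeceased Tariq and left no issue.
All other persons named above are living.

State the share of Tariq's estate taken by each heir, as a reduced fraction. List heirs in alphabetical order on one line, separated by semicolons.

Bashir, as surviving spouse, takes 3/5.
The remaining 2/5 passes to Tariq's descendants per stirpes.
Zuhair left no surviving issue, so that branch lapses and is disregarded.
The 2/5 is divided into 2 equal shares of 1/5 among Hanan, Khalida.
Hanan predeceased; the 1/5 allotted to Hanan's branch passes to Hanan's issue by representation.
The 1/5 is divided into 3 equal shares of 1/15 among Dalia, Rashida, Layth.
Dalia is living and takes 1/15.
Rashida predeceased; the 1/15 allotted to Rashida's branch passes to Rashida's issue by representation.
The 1/15 is divided into 3 equal shares of 1/45 among Widad, Maysoon, Samir.
Widad is living and takes 1/45.
Maysoon is living and takes 1/45.
Samir is living and takes 1/45.
Layth is living and takes 1/15.
Khalida is living and takes 1/5.

Bashir 3/5; Dalia 1/15; Khalida 1/5; Layth 1/15; Maysoon 1/45; Samir 1/45; Widad 1/45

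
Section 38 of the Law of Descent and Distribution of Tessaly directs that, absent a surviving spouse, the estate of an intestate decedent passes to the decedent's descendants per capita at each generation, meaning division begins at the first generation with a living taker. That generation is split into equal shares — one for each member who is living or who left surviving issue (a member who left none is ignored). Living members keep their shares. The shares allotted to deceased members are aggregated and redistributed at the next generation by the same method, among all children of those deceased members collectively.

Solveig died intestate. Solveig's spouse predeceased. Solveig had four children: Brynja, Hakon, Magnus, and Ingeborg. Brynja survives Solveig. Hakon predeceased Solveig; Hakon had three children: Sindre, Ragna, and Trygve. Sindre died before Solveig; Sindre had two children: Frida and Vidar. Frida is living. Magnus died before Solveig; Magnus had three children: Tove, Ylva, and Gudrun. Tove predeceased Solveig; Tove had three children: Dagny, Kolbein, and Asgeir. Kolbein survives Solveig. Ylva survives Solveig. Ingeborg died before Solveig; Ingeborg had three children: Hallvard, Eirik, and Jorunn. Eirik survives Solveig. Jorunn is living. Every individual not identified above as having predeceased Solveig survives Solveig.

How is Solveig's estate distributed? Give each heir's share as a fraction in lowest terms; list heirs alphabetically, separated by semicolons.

There is no surviving spouse, so the entire estate passes to Solveig's descendants per capita at each generation.
At generation 1 (Brynja, Hakon, Magnus, Ingeborg) there are 4 shares of (1)/4 = 1/4 each.
Living: Brynja — each takes 1/4.
Deceased: Hakon, Magnus, and Ingeborg. Their combined 3/4 is pooled and carried to generation 2.
At generation 2 (Sindre, Ragna, Trygve, Tove, Ylva, Gudrun, Hallvard, Eirik, Jorunn) there are 9 shares of (3/4)/9 = 1/12 each.
Living: Ragna, Trygve, Ylva, Gudrun, Hallvard, Eirik, and Jorunn — each takes 1/12.
Deceased: Sindre and Tove. Their combined 1/6 is pooled and carried to generation 3.
At generation 3 (Frida, Vidar, Dagny, Kolbein, Asgeir) there are 5 shares of (1/6)/5 = 1/30 each.
Living: Frida, Vidar, Dagny, Kolbein, and Asgeir — each takes 1/30.

Asgeir 1/30; Brynja 1/4; Dagny 1/30; Eirik 1/12; Frida 1/30; Gudrun 1/12; Hallvard 1/12; Jorunn 1/12; Kolbein 1/30; Ragna 1/12; Trygve 1/12; Vidar 1/30; Ylva 1/12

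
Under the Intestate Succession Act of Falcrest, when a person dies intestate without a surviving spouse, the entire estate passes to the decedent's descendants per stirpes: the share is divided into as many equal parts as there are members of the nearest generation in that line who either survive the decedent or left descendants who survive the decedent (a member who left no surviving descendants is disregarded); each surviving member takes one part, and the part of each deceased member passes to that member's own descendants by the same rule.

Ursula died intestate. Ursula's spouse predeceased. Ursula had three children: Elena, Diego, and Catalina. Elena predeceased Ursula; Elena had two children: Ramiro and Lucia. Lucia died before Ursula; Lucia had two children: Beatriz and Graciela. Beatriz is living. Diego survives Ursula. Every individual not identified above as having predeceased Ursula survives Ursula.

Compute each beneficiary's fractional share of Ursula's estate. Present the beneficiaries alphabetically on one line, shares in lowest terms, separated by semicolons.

There is no surviving spouse, so the entire estate passes to Ursula's descendants per stirpes.
The estate is divided into 3 equal shares of 1/3 among Elena, Diego, Catalina.
Elena predeceased; the 1/3 allotted to Elena's branch passes to Elena's issue by representation.
The 1/3 is divided into 2 equal shares of 1/6 among Ramiro, Lucia.
Ramiro is living and takes 1/6.
Lucia predeceased; the 1/6 allotted to Lucia's branch passes to Lucia's issue by representation.
The 1/6 is divided into 2 equal shares of 1/12 among Beatriz, Graciela.
Beatriz is living and takes 1/12.
Graciela is living and takes 1/12.
Diego is living and takes 1/3.
Catalina is living and takes 1/3.

Beatriz 1/12; Catalina 1/3; Diego 1/3; Graciela 1/12; Ramiro 1/6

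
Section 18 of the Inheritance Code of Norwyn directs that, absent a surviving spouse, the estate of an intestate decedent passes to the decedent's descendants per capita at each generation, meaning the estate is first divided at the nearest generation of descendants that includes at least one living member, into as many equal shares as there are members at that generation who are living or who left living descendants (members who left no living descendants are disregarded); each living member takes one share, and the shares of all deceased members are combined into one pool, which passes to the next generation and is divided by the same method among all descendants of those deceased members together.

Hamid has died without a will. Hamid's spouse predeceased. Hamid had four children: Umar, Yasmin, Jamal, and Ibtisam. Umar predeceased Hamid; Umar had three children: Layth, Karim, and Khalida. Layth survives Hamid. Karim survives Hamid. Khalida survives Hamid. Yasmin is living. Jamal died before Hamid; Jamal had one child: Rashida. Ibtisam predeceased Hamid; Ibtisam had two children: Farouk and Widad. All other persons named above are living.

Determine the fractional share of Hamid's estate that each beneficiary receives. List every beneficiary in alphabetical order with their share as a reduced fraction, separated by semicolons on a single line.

Farouk 1/8; Karim 1/8; Khalida 1/8; Layth 1/8; Rashida 1/8; Widad 1/8; Yasmin 1/4

There is no surviving spouse, so the entire estate passes to Hamid's descendants per capita at each generation.
At generation 1 (Umar, Yasmin, Jamal, Ibtisam) there are 4 shares of (1)/4 = 1/4 each.
Living: Yasmin — each takes 1/4.
Deceased: Umar, Jamal, and Ibtisam. Their combined 3/4 is pooled and carried to generation 2.
At generation 2 (Layth, Karim, Khalida, Rashida, Farouk, Widad) there are 6 shares of (3/4)/6 = 1/8 each.
Living: Layth, Karim, Khalida, Rashida, Farouk, and Widad — each takes 1/8.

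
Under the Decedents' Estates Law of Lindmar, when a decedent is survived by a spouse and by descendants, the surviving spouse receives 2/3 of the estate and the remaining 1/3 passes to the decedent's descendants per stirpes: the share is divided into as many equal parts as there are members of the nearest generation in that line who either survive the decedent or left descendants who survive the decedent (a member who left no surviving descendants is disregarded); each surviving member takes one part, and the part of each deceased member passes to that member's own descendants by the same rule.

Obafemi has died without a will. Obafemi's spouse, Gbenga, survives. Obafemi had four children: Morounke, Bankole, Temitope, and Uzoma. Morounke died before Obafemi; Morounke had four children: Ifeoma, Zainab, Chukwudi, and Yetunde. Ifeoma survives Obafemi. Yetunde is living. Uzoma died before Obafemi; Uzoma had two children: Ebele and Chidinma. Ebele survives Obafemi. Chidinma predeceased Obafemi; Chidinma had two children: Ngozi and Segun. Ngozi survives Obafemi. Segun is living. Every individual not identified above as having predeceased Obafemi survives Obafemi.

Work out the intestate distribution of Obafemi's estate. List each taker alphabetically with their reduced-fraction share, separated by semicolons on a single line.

Gbenga, as surviving spouse, takes 2/3.
The remaining 1/3 passes to Obafemi's descendants per stirpes.
The 1/3 is divided into 4 equal shares of 1/12 among Morounke, Bankole, Temitope, Uzoma.
Morounke predeceased; the 1/12 allotted to Morounke's branch passes to Morounke's issue by representation.
The 1/12 is divided into 4 equal shares of 1/48 among Ifeoma, Zainab, Chukwudi, Yetunde.
Ifeoma is living and takes 1/48.
Zainab is living and takes 1/48.
Chukwudi is living and takes 1/48.
Yetunde is living and takes 1/48.
Bankole is living and takes 1/12.
Temitope is living and takes 1/12.
Uzoma predeceased; the 1/12 allotted to Uzoma's branch passes to Uzoma's issue by representation.
The 1/12 is divided into 2 equal shares of 1/24 among Ebele, Chidinma.
Ebele is living and takes 1/24.
Chidinma predeceased; the 1/24 allotted to Chidinma's branch passes to Chidinma's issue by representation.
The 1/24 is divided into 2 equal shares of 1/48 among Ngozi, Segun.
Ngozi is living and takes 1/48.
Segun is living and takes 1/48.

Bankole 1/12; Chukwudi 1/48; Ebele 1/24; Gbenga 2/3; Ifeoma 1/48; Ngozi 1/48; Segun 1/48; Temitope 1/12; Yetunde 1/48; Zainab 1/48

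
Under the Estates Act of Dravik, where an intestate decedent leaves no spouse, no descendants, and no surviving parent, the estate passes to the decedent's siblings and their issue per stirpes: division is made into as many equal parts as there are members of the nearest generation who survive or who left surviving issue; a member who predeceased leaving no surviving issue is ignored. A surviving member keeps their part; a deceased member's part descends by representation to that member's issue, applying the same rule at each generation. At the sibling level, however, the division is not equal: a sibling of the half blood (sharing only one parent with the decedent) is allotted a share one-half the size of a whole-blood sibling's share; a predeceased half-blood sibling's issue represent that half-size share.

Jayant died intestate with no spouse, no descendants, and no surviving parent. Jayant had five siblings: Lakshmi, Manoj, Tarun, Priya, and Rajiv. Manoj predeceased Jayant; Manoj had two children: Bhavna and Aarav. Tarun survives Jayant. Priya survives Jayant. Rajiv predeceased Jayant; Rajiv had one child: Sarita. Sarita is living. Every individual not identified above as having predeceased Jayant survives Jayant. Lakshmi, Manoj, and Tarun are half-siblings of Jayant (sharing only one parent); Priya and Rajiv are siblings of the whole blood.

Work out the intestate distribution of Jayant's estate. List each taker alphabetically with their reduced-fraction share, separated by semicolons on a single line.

No spouse, descendants, or parent survives, so the estate passes to Jayant's siblings per stirpes.
Half-blood siblings count for one-half the weight of whole-blood siblings at the initial division.
Dividing 1 in proportion to weights (total weight 7/2): Lakshmi (weight 1/2) → 1/7; Manoj (weight 1/2) → 1/7; Tarun (weight 1/2) → 1/7; Priya (weight 1) → 2/7; Rajiv (weight 1) → 2/7.
Lakshmi is living and takes 1/7.
Manoj predeceased; the 1/7 allotted to Manoj's branch passes to Manoj's issue by representation.
The 1/7 is divided into 2 equal shares of 1/14 among Bhavna, Aarav.
Bhavna is living and takes 1/14.
Aarav is living and takes 1/14.
Tarun is living and takes 1/7.
Priya is living and takes 2/7.
Rajiv predeceased; the 2/7 allotted to Rajiv's branch passes to Rajiv's issue by representation.
Sarita is the sole taker at this level and receives the full 2/7.

Aarav 1/14; Bhavna 1/14; Lakshmi 1/7; Priya 2/7; Sarita 2/7; Tarun 1/7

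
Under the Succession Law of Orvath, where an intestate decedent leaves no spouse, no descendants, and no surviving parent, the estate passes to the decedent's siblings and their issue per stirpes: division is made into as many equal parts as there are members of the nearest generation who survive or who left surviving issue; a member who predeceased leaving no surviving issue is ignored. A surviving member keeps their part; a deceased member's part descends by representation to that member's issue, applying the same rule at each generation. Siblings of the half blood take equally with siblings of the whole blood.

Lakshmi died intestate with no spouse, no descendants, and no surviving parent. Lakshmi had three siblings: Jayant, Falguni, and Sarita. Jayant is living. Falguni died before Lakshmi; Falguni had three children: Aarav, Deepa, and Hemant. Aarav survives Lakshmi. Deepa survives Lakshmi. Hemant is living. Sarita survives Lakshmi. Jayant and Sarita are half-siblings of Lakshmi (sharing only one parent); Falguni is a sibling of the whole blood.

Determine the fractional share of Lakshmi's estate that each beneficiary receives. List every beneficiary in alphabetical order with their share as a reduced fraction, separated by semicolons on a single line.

No spouse, descendants, or parent survives, so the estate passes to Lakshmi's siblings per stirpes.
Half-blood and whole-blood siblings take equally under the stated rule.
The estate is divided into 3 equal shares of 1/3 among Jayant, Falguni, Sarita.
Jayant is living and takes 1/3.
Falguni predeceased; the 1/3 allotted to Falguni's branch passes to Falguni's issue by representation.
The 1/3 is divided into 3 equal shares of 1/9 among Aarav, Deepa, Hemant.
Aarav is living and takes 1/9.
Deepa is living and takes 1/9.
Hemant is living and takes 1/9.
Sarita is living and takes 1/3.

Aarav 1/9; Deepa 1/9; Hemant 1/9; Jayant 1/3; Sarita 1/3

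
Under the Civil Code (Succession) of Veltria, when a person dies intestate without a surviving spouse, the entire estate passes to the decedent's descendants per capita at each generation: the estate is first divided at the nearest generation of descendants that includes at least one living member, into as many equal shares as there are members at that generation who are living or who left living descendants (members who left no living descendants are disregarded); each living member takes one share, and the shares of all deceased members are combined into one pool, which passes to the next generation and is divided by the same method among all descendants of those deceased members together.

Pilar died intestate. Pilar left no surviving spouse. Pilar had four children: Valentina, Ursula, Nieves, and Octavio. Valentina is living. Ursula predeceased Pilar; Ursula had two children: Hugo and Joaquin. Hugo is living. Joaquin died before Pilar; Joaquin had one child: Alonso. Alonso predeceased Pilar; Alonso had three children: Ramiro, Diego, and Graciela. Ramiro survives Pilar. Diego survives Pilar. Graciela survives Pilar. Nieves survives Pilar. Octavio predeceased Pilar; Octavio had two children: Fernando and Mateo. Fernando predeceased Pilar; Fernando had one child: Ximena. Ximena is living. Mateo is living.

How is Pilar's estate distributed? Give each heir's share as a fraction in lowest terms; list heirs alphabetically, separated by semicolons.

There is no surviving spouse, so the entire estate passes to Pilar's descendants per capita at each generation.
At generation 1 (Valentina, Ursula, Nieves, Octavio) there are 4 shares of (1)/4 = 1/4 each.
Living: Valentina and Nieves — each takes 1/4.
Deceased: Ursula and Octavio. Their combined 1/2 is pooled and carried to generation 2.
At generation 2 (Hugo, Joaquin, Fernando, Mateo) there are 4 shares of (1/2)/4 = 1/8 each.
Living: Hugo and Mateo — each takes 1/8.
Deceased: Joaquin and Fernando. Their combined 1/4 is pooled and carried to generation 3.
At generation 3 (Alonso, Ximena) there are 2 shares of (1/4)/2 = 1/8 each.
Living: Ximena — each takes 1/8.
Deceased: Alonso. That 1/8 share is carried to generation 4.
At generation 4 (Ramiro, Diego, Graciela) there are 3 shares of (1/8)/3 = 1/24 each.
Living: Ramiro, Diego, and Graciela — each takes 1/24.

Diego 1/24; Graciela 1/24; Hugo 1/8; Mateo 1/8; Nieves 1/4; Ramiro 1/24; Valentina 1/4; Ximena 1/8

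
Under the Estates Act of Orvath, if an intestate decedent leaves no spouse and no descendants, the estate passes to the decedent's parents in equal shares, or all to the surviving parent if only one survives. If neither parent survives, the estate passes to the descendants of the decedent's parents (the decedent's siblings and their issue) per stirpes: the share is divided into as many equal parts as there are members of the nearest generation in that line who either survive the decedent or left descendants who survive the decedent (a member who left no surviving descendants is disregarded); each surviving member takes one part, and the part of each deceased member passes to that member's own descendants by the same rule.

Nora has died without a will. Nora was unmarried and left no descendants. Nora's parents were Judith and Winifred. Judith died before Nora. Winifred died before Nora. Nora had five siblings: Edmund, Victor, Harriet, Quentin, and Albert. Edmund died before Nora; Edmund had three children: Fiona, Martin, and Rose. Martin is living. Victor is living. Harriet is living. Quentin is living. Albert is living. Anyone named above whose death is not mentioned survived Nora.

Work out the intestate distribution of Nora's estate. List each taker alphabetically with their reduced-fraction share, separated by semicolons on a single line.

Neither parent survives and there are no descendants, so the estate passes to Nora's siblings and their issue per stirpes.
The estate is divided into 5 equal shares of 1/5 among Edmund, Victor, Harriet, Quentin, Albert.
Edmund predeceased; the 1/5 allotted to Edmund's branch passes to Edmund's issue by representation.
The 1/5 is divided into 3 equal shares of 1/15 among Fiona, Martin, Rose.
Fiona is living and takes 1/15.
Martin is living and takes 1/15.
Rose is living and takes 1/15.
Victor is living and takes 1/5.
Harriet is living and takes 1/5.
Quentin is living and takes 1/5.
Albert is living and takes 1/5.

Albert 1/5; Fiona 1/15; Harriet 1/5; Martin 1/15; Quentin 1/5; Rose 1/15; Victor 1/5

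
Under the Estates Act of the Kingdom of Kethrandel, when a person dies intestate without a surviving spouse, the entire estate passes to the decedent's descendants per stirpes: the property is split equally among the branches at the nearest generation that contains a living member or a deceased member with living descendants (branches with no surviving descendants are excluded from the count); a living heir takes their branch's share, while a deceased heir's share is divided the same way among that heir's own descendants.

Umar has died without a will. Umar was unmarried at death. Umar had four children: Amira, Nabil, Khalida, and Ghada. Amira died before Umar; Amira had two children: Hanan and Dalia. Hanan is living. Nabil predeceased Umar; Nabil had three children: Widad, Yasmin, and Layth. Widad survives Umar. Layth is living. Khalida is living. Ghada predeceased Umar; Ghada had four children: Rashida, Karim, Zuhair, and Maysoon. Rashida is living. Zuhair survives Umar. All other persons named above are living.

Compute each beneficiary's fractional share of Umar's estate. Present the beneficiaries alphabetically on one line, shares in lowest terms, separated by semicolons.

Dalia 1/8; Hanan 1/8; Karim 1/16; Khalida 1/4; Layth 1/12; Maysoon 1/16; Rashida 1/16; Widad 1/12; Yasmin 1/12; Zuhair 1/16

There is no surviving spouse, so the entire estate passes to Umar's descendants per stirpes.
The estate is divided into 4 equal shares of 1/4 among Amira, Nabil, Khalida, Ghada.
Amira predeceased; the 1/4 allotted to Amira's branch passes to Amira's issue by representation.
The 1/4 is divided into 2 equal shares of 1/8 among Hanan, Dalia.
Hanan is living and takes 1/8.
Dalia is living and takes 1/8.
Nabil predeceased; the 1/4 allotted to Nabil's branch passes to Nabil's issue by representation.
The 1/4 is divided into 3 equal shares of 1/12 among Widad, Yasmin, Layth.
Widad is living and takes 1/12.
Yasmin is living and takes 1/12.
Layth is living and takes 1/12.
Khalida is living and takes 1/4.
Ghada predeceased; the 1/4 allotted to Ghada's branch passes to Ghada's issue by representation.
The 1/4 is divided into 4 equal shares of 1/16 among Rashida, Karim, Zuhair, Maysoon.
Rashida is living and takes 1/16.
Karim is living and takes 1/16.
Zuhair is living and takes 1/16.
Maysoon is living and takes 1/16.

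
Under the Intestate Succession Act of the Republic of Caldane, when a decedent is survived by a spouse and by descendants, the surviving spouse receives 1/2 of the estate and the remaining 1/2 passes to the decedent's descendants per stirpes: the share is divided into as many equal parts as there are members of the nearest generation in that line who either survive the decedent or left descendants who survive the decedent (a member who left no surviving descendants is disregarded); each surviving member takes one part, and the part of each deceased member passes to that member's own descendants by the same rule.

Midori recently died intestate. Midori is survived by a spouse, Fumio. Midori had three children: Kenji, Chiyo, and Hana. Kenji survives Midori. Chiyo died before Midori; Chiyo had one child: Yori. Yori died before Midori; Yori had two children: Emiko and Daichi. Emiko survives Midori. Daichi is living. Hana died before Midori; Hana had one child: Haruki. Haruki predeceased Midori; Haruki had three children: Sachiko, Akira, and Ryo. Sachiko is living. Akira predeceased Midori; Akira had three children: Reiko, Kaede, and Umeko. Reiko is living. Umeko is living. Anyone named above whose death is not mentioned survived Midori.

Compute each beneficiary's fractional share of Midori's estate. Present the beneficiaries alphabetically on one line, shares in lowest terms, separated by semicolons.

Fumio, as surviving spouse, takes 1/2.
The remaining 1/2 passes to Midori's descendants per stirpes.
The 1/2 is divided into 3 equal shares of 1/6 among Kenji, Chiyo, Hana.
Kenji is living and takes 1/6.
Chiyo predeceased; the 1/6 allotted to Chiyo's branch passes to Chiyo's issue by representation.
Yori's line is the sole branch at this level, so the full 1/6 passes to Yori's issue by representation.
The 1/6 is divided into 2 equal shares of 1/12 among Emiko, Daichi.
Emiko is living and takes 1/12.
Daichi is living and takes 1/12.
Hana predeceased; the 1/6 allotted to Hana's branch passes to Hana's issue by representation.
Haruki's line is the sole branch at this level, so the full 1/6 passes to Haruki's issue by representation.
The 1/6 is divided into 3 equal shares of 1/18 among Sachiko, Akira, Ryo.
Sachiko is living and takes 1/18.
Akira predeceased; the 1/18 allotted to Akira's branch passes to Akira's issue by representation.
The 1/18 is divided into 3 equal shares of 1/54 among Reiko, Kaede, Umeko.
Reiko is living and takes 1/54.
Kaede is living and takes 1/54.
Umeko is living and takes 1/54.
Ryo is living and takes 1/18.

Daichi 1/12; Emiko 1/12; Fumio 1/2; Kaede 1/54; Kenji 1/6; Reiko 1/54; Ryo 1/18; Sachiko 1/18; Umeko 1/54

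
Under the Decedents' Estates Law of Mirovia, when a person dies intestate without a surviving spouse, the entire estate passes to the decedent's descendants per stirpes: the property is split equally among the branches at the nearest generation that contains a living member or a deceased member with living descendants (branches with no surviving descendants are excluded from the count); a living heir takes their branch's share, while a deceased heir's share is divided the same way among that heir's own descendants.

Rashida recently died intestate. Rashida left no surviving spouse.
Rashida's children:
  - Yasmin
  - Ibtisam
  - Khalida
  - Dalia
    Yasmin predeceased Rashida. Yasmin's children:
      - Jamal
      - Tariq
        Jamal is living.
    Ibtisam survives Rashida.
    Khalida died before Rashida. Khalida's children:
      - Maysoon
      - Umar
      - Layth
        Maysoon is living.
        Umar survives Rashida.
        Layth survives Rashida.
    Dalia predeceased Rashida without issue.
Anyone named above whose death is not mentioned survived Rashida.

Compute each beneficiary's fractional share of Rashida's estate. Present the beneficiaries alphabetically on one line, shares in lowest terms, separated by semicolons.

Ibtisam 1/3; Jamal 1/6; Layth 1/9; Maysoon 1/9; Tariq 1/6; Umar 1/9

There is no surviving spouse, so the entire estate passes to Rashida's descendants per stirpes.
Dalia left no surviving issue, so that branch lapses and is disregarded.
The estate is divided into 3 equal shares of 1/3 among Yasmin, Ibtisam, Khalida.
Yasmin predeceased; the 1/3 allotted to Yasmin's branch passes to Yasmin's issue by representation.
The 1/3 is divided into 2 equal shares of 1/6 among Jamal, Tariq.
Jamal is living and takes 1/6.
Tariq is living and takes 1/6.
Ibtisam is living and takes 1/3.
Khalida predeceased; the 1/3 allotted to Khalida's branch passes to Khalida's issue by representation.
The 1/3 is divided into 3 equal shares of 1/9 among Maysoon, Umar, Layth.
Maysoon is living and takes 1/9.
Umar is living and takes 1/9.
Layth is living and takes 1/9.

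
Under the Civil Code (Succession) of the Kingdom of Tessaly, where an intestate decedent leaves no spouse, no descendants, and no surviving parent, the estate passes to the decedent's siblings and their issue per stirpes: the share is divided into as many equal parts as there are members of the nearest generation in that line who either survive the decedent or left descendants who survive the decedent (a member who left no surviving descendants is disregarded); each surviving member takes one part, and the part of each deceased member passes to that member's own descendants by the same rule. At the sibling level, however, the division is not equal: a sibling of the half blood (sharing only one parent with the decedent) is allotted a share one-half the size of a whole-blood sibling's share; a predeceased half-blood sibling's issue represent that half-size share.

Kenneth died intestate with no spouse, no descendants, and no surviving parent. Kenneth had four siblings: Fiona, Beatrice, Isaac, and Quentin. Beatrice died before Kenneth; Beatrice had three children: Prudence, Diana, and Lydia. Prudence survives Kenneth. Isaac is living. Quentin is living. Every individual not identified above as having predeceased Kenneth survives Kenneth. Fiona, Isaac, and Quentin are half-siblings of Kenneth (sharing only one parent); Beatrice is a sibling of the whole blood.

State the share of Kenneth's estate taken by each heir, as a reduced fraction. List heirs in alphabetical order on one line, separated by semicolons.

No spouse, descendants, or parent survives, so the estate passes to Kenneth's siblings per stirpes.
Half-blood siblings count for one-half the weight of whole-blood siblings at the initial division.
Dividing 1 in proportion to weights (total weight 5/2): Fiona (weight 1/2) → 1/5; Beatrice (weight 1) → 2/5; Isaac (weight 1/2) → 1/5; Quentin (weight 1/2) → 1/5.
Fiona is living and takes 1/5.
Beatrice predeceased; the 2/5 allotted to Beatrice's branch passes to Beatrice's issue by representation.
The 2/5 is divided into 3 equal shares of 2/15 among Prudence, Diana, Lydia.
Prudence is living and takes 2/15.
Diana is living and takes 2/15.
Lydia is living and takes 2/15.
Isaac is living and takes 1/5.
Quentin is living and takes 1/5.

Diana 2/15; Fiona 1/5; Isaac 1/5; Lydia 2/15; Prudence 2/15; Quentin 1/5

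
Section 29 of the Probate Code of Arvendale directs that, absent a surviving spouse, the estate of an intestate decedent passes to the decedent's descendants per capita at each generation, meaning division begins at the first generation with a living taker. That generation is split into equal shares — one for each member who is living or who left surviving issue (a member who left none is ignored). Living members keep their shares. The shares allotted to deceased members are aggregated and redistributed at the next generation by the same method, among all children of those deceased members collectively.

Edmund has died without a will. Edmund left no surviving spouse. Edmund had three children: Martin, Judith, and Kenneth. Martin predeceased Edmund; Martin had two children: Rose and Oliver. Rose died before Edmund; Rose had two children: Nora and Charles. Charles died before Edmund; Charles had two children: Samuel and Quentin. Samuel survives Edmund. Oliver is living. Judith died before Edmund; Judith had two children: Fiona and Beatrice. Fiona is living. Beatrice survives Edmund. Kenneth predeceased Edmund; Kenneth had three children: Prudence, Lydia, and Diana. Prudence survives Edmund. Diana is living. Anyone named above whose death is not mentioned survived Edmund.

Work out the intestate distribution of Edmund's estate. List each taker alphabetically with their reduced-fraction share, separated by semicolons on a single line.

Beatrice 1/7; Diana 1/7; Fiona 1/7; Lydia 1/7; Nora 1/14; Oliver 1/7; Prudence 1/7; Quentin 1/28; Samuel 1/28

There is no surviving spouse, so the entire estate passes to Edmund's descendants per capita at each generation.
No one at generation 1 (Martin, Judith, Kenneth) is living; moving to the next generation.
At generation 2 (Rose, Oliver, Fiona, Beatrice, Prudence, Lydia, Diana) there are 7 shares of (1)/7 = 1/7 each.
Living: Oliver, Fiona, Beatrice, Prudence, Lydia, and Diana — each takes 1/7.
Deceased: Rose. That 1/7 share is carried to generation 3.
At generation 3 (Nora, Charles) there are 2 shares of (1/7)/2 = 1/14 each.
Living: Nora — each takes 1/14.
Deceased: Charles. That 1/14 share is carried to generation 4.
At generation 4 (Samuel, Quentin) there are 2 shares of (1/14)/2 = 1/28 each.
Living: Samuel and Quentin — each takes 1/28.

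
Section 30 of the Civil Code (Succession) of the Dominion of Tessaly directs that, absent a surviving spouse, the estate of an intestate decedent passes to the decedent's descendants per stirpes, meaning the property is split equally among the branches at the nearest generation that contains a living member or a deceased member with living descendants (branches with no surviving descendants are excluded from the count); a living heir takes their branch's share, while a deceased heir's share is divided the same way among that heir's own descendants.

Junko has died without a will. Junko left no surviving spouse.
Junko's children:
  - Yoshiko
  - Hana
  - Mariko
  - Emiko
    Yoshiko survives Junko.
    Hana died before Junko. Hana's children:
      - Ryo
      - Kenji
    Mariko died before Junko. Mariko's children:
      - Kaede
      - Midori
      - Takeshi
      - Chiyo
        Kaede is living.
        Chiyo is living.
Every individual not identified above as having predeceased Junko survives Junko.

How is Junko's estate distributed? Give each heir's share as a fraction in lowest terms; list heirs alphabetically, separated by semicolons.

There is no surviving spouse, so the entire estate passes to Junko's descendants per stirpes.
The estate is divided into 4 equal shares of 1/4 among Yoshiko, Hana, Mariko, Emiko.
Yoshiko is living and takes 1/4.
Hana predeceased; the 1/4 allotted to Hana's branch passes to Hana's issue by representation.
The 1/4 is divided into 2 equal shares of 1/8 among Ryo, Kenji.
Ryo is living and takes 1/8.
Kenji is living and takes 1/8.
Mariko predeceased; the 1/4 allotted to Mariko's branch passes to Mariko's issue by representation.
The 1/4 is divided into 4 equal shares of 1/16 among Kaede, Midori, Takeshi, Chiyo.
Kaede is living and takes 1/16.
Midori is living and takes 1/16.
Takeshi is living and takes 1/16.
Chiyo is living and takes 1/16.
Emiko is living and takes 1/4.

Chiyo 1/16; Emiko 1/4; Kaede 1/16; Kenji 1/8; Midori 1/16; Ryo 1/8; Takeshi 1/16; Yoshiko 1/4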